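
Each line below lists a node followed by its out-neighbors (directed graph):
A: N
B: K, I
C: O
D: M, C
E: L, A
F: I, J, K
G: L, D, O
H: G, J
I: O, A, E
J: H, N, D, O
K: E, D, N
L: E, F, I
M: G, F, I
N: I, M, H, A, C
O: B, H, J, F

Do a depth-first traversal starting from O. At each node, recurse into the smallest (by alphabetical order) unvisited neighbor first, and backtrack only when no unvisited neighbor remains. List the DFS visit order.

O -> B -> I -> A -> N -> C -> H -> G -> D -> M -> F -> J -> K -> E -> L

Visit O
O → B
B → I
I → A
A → N
N → C
N → H
H → G
G → D
D → M
M → F
F → J
F → K
K → E
E → L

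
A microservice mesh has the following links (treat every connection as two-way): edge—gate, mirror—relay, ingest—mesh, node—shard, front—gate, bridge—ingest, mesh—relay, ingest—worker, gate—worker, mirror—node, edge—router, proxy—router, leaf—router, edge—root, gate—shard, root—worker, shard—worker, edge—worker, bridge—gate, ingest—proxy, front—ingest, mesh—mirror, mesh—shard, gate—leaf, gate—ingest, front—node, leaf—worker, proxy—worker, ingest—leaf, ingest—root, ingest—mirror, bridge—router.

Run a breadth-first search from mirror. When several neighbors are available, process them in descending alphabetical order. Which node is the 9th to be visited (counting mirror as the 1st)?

root

Visit mirror; enqueue relay, node, mesh, ingest → queue [relay, node, mesh, ingest]
Visit relay → queue [node, mesh, ingest]
Visit node; enqueue shard, front → queue [mesh, ingest, shard, front]
Visit mesh → queue [ingest, shard, front]
Visit ingest; enqueue worker, root, proxy, leaf, gate, bridge → queue [shard, front, worker, root, proxy, leaf, gate, bridge]
Visit shard → queue [front, worker, root, proxy, leaf, gate, bridge]
Visit front → queue [worker, root, proxy, leaf, gate, bridge]
Visit worker; enqueue edge → queue [root, proxy, leaf, gate, bridge, edge]
Visit root → queue [proxy, leaf, gate, bridge, edge]
Visit proxy; enqueue router → queue [leaf, gate, bridge, edge, router]
Visit leaf → queue [gate, bridge, edge, router]
Visit gate → queue [bridge, edge, router]
Visit bridge → queue [edge, router]
Visit edge → queue [router]
Visit router → queue []

Visit order: mirror, relay, node, mesh, ingest, shard, front, worker, root, proxy, leaf, gate, bridge, edge, router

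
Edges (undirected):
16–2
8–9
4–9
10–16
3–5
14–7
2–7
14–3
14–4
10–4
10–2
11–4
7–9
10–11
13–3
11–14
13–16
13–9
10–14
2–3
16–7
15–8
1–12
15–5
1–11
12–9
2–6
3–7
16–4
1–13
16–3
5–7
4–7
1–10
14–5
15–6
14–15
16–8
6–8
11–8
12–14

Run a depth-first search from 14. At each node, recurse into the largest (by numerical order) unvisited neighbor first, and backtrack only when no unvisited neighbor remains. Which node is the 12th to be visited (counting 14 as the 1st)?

Visit 14
14 → 15
15 → 8
8 → 16
16 → 13
13 → 9
9 → 12
12 → 1
1 → 11
11 → 10
10 → 4
4 → 7
7 → 5
5 → 3
3 → 2
2 → 6

Visit order: 14, 15, 8, 16, 13, 9, 12, 1, 11, 10, 4, 7, 5, 3, 2, 6

7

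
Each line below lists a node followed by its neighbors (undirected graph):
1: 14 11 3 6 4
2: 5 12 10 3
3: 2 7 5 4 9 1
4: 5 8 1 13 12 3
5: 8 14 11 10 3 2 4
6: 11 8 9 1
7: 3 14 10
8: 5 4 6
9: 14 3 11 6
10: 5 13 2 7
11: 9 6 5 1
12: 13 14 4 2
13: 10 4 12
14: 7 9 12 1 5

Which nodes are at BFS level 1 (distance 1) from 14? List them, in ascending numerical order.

1, 5, 7, 9, 12

Level 0: 14
Level 1: 1, 5, 7, 9, 12
Level 2: 2, 3, 4, 6, 8, 10, 11, 13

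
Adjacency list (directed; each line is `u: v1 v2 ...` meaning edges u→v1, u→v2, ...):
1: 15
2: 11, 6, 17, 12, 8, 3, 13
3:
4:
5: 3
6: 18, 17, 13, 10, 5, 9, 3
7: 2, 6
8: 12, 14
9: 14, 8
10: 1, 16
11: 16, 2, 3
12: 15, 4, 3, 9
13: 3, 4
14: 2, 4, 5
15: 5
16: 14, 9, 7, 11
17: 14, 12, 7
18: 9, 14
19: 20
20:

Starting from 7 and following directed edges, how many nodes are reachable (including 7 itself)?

BFS from 7 visits: 7, 6, 2, 18, 17, 13, 10, 9, 5, 3, 12, 11, 8, 14, 4, 16, 1, 15
Reachable nodes: 18 of 20 total.

18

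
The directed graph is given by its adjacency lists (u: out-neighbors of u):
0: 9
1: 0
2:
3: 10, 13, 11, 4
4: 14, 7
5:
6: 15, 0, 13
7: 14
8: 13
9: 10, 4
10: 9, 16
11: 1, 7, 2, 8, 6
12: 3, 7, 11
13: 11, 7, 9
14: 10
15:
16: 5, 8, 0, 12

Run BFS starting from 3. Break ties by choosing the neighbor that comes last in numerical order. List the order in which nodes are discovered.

Visit 3; enqueue 13, 11, 10, 4 → queue [13, 11, 10, 4]
Visit 13; enqueue 9, 7 → queue [11, 10, 4, 9, 7]
Visit 11; enqueue 8, 6, 2, 1 → queue [10, 4, 9, 7, 8, 6, 2, 1]
Visit 10; enqueue 16 → queue [4, 9, 7, 8, 6, 2, 1, 16]
Visit 4; enqueue 14 → queue [9, 7, 8, 6, 2, 1, 16, 14]
Visit 9 → queue [7, 8, 6, 2, 1, 16, 14]
Visit 7 → queue [8, 6, 2, 1, 16, 14]
Visit 8 → queue [6, 2, 1, 16, 14]
Visit 6; enqueue 15, 0 → queue [2, 1, 16, 14, 15, 0]
Visit 2 → queue [1, 16, 14, 15, 0]
Visit 1 → queue [16, 14, 15, 0]
Visit 16; enqueue 12, 5 → queue [14, 15, 0, 12, 5]
Visit 14 → queue [15, 0, 12, 5]
Visit 15 → queue [0, 12, 5]
Visit 0 → queue [12, 5]
Visit 12 → queue [5]
Visit 5 → queue []

3, 13, 11, 10, 4, 9, 7, 8, 6, 2, 1, 16, 14, 15, 0, 12, 5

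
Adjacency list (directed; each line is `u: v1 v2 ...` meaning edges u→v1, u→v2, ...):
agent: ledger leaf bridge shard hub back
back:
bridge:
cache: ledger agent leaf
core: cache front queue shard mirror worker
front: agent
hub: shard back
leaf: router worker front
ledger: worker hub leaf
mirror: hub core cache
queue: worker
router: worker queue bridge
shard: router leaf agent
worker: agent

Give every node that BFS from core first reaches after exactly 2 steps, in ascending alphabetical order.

Level 0: core
Level 1: cache, front, mirror, queue, shard, worker
Level 2: agent, hub, leaf, ledger, router
Level 3: back, bridge

agent, hub, leaf, ledger, router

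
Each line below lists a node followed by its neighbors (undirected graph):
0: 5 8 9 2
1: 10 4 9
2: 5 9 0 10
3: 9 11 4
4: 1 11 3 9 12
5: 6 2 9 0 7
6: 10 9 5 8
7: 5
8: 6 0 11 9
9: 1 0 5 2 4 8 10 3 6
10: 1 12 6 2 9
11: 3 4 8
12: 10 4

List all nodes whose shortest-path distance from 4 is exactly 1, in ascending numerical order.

1, 3, 9, 11, 12

Level 0: 4
Level 1: 1, 3, 9, 11, 12
Level 2: 0, 2, 5, 6, 8, 10
Level 3: 7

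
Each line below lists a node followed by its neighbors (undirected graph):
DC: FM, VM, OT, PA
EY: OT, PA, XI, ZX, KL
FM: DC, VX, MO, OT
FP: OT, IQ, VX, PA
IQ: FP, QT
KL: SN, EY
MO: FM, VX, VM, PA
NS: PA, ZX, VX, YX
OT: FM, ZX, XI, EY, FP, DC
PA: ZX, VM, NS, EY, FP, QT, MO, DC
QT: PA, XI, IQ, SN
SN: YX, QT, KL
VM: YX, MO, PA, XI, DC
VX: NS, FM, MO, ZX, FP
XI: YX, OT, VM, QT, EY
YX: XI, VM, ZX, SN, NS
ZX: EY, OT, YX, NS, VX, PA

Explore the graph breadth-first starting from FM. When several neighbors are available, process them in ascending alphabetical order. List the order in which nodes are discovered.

FM -> DC -> MO -> OT -> VX -> PA -> VM -> EY -> FP -> XI -> ZX -> NS -> QT -> YX -> KL -> IQ -> SN

Visit FM; enqueue DC, MO, OT, VX → queue [DC, MO, OT, VX]
Visit DC; enqueue PA, VM → queue [MO, OT, VX, PA, VM]
Visit MO → queue [OT, VX, PA, VM]
Visit OT; enqueue EY, FP, XI, ZX → queue [VX, PA, VM, EY, FP, XI, ZX]
Visit VX; enqueue NS → queue [PA, VM, EY, FP, XI, ZX, NS]
Visit PA; enqueue QT → queue [VM, EY, FP, XI, ZX, NS, QT]
Visit VM; enqueue YX → queue [EY, FP, XI, ZX, NS, QT, YX]
Visit EY; enqueue KL → queue [FP, XI, ZX, NS, QT, YX, KL]
Visit FP; enqueue IQ → queue [XI, ZX, NS, QT, YX, KL, IQ]
Visit XI → queue [ZX, NS, QT, YX, KL, IQ]
Visit ZX → queue [NS, QT, YX, KL, IQ]
Visit NS → queue [QT, YX, KL, IQ]
Visit QT; enqueue SN → queue [YX, KL, IQ, SN]
Visit YX → queue [KL, IQ, SN]
Visit KL → queue [IQ, SN]
Visit IQ → queue [SN]
Visit SN → queue []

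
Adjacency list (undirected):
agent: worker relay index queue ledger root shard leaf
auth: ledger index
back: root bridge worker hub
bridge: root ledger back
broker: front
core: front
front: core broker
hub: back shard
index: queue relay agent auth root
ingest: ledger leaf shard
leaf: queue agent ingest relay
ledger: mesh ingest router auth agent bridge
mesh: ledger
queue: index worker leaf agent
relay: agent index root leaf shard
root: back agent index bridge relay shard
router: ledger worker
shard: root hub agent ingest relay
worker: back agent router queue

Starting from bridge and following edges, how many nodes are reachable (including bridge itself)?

16

BFS from bridge visits: bridge, root, ledger, back, agent, index, relay, shard, mesh, ingest, router, auth, worker, hub, queue, leaf
Reachable nodes: 16 of 19 total.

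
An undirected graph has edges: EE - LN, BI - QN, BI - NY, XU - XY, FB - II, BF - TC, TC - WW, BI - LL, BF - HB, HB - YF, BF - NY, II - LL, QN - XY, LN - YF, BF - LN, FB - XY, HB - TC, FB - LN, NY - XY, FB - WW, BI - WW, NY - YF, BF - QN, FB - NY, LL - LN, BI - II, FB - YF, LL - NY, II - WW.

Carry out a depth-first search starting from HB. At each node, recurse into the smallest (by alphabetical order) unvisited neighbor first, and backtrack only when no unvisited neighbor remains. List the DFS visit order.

Visit HB
HB → BF
BF → LN
LN → EE
LN → FB
FB → II
II → BI
BI → LL
LL → NY
NY → XY
XY → QN
XY → XU
NY → YF
BI → WW
WW → TC

HB → BF → LN → EE → FB → II → BI → LL → NY → XY → QN → XU → YF → WW → TC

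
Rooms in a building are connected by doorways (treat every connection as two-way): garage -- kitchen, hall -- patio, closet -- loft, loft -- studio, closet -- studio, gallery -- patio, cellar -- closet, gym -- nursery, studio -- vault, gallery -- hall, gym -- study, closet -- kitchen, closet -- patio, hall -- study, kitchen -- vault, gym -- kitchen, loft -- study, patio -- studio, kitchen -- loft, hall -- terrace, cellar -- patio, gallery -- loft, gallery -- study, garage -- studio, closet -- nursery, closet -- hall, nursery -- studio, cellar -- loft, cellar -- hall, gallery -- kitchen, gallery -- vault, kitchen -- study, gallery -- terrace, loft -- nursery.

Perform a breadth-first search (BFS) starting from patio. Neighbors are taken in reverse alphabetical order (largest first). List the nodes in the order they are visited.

patio, studio, hall, gallery, closet, cellar, vault, nursery, loft, garage, terrace, study, kitchen, gym

Visit patio; enqueue studio, hall, gallery, closet, cellar → queue [studio, hall, gallery, closet, cellar]
Visit studio; enqueue vault, nursery, loft, garage → queue [hall, gallery, closet, cellar, vault, nursery, loft, garage]
Visit hall; enqueue terrace, study → queue [gallery, closet, cellar, vault, nursery, loft, garage, terrace, study]
Visit gallery; enqueue kitchen → queue [closet, cellar, vault, nursery, loft, garage, terrace, study, kitchen]
Visit closet → queue [cellar, vault, nursery, loft, garage, terrace, study, kitchen]
Visit cellar → queue [vault, nursery, loft, garage, terrace, study, kitchen]
Visit vault → queue [nursery, loft, garage, terrace, study, kitchen]
Visit nursery; enqueue gym → queue [loft, garage, terrace, study, kitchen, gym]
Visit loft → queue [garage, terrace, study, kitchen, gym]
Visit garage → queue [terrace, study, kitchen, gym]
Visit terrace → queue [study, kitchen, gym]
Visit study → queue [kitchen, gym]
Visit kitchen → queue [gym]
Visit gym → queue []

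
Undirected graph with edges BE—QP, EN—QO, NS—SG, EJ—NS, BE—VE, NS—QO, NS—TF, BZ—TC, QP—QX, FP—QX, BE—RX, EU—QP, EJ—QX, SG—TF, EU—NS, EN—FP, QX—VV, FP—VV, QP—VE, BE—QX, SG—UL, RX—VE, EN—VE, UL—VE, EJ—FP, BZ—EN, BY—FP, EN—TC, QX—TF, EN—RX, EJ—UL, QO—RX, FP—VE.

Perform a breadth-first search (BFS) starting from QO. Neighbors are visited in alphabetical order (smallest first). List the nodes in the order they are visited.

Visit QO; enqueue EN, NS, RX → queue [EN, NS, RX]
Visit EN; enqueue BZ, FP, TC, VE → queue [NS, RX, BZ, FP, TC, VE]
Visit NS; enqueue EJ, EU, SG, TF → queue [RX, BZ, FP, TC, VE, EJ, EU, SG, TF]
Visit RX; enqueue BE → queue [BZ, FP, TC, VE, EJ, EU, SG, TF, BE]
Visit BZ → queue [FP, TC, VE, EJ, EU, SG, TF, BE]
Visit FP; enqueue BY, QX, VV → queue [TC, VE, EJ, EU, SG, TF, BE, BY, QX, VV]
Visit TC → queue [VE, EJ, EU, SG, TF, BE, BY, QX, VV]
Visit VE; enqueue QP, UL → queue [EJ, EU, SG, TF, BE, BY, QX, VV, QP, UL]
Visit EJ → queue [EU, SG, TF, BE, BY, QX, VV, QP, UL]
Visit EU → queue [SG, TF, BE, BY, QX, VV, QP, UL]
Visit SG → queue [TF, BE, BY, QX, VV, QP, UL]
Visit TF → queue [BE, BY, QX, VV, QP, UL]
Visit BE → queue [BY, QX, VV, QP, UL]
Visit BY → queue [QX, VV, QP, UL]
Visit QX → queue [VV, QP, UL]
Visit VV → queue [QP, UL]
Visit QP → queue [UL]
Visit UL → queue []

QO -> EN -> NS -> RX -> BZ -> FP -> TC -> VE -> EJ -> EU -> SG -> TF -> BE -> BY -> QX -> VV -> QP -> UL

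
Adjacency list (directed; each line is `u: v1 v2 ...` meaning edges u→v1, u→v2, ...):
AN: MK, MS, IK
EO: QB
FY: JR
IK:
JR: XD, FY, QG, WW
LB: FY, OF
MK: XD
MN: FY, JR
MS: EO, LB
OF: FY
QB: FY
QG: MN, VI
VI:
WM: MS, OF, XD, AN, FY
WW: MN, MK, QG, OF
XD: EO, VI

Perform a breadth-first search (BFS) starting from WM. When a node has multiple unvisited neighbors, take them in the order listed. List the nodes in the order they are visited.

WM -> MS -> OF -> XD -> AN -> FY -> EO -> LB -> VI -> MK -> IK -> JR -> QB -> QG -> WW -> MN

Visit WM; enqueue MS, OF, XD, AN, FY → queue [MS, OF, XD, AN, FY]
Visit MS; enqueue EO, LB → queue [OF, XD, AN, FY, EO, LB]
Visit OF → queue [XD, AN, FY, EO, LB]
Visit XD; enqueue VI → queue [AN, FY, EO, LB, VI]
Visit AN; enqueue MK, IK → queue [FY, EO, LB, VI, MK, IK]
Visit FY; enqueue JR → queue [EO, LB, VI, MK, IK, JR]
Visit EO; enqueue QB → queue [LB, VI, MK, IK, JR, QB]
Visit LB → queue [VI, MK, IK, JR, QB]
Visit VI → queue [MK, IK, JR, QB]
Visit MK → queue [IK, JR, QB]
Visit IK → queue [JR, QB]
Visit JR; enqueue QG, WW → queue [QB, QG, WW]
Visit QB → queue [QG, WW]
Visit QG; enqueue MN → queue [WW, MN]
Visit WW → queue [MN]
Visit MN → queue []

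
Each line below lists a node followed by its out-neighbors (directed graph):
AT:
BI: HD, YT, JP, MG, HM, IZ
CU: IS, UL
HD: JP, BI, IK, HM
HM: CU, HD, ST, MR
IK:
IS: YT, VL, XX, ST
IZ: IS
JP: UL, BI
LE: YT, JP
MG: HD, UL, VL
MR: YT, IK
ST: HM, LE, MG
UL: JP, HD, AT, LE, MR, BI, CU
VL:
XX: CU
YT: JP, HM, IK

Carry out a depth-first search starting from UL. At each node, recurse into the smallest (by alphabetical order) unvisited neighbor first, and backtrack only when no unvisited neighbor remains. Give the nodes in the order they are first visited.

UL -> AT -> BI -> HD -> HM -> CU -> IS -> ST -> LE -> JP -> YT -> IK -> MG -> VL -> XX -> MR -> IZ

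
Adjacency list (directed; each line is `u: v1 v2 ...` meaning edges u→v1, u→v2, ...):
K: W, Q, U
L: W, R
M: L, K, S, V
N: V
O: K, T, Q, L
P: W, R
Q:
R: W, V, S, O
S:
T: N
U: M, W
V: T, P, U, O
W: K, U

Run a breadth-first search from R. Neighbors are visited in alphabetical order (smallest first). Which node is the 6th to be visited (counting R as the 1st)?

K

Visit R; enqueue O, S, V, W → queue [O, S, V, W]
Visit O; enqueue K, L, Q, T → queue [S, V, W, K, L, Q, T]
Visit S → queue [V, W, K, L, Q, T]
Visit V; enqueue P, U → queue [W, K, L, Q, T, P, U]
Visit W → queue [K, L, Q, T, P, U]
Visit K → queue [L, Q, T, P, U]
Visit L → queue [Q, T, P, U]
Visit Q → queue [T, P, U]
Visit T; enqueue N → queue [P, U, N]
Visit P → queue [U, N]
Visit U; enqueue M → queue [N, M]
Visit N → queue [M]
Visit M → queue []

Visit order: R, O, S, V, W, K, L, Q, T, P, U, N, M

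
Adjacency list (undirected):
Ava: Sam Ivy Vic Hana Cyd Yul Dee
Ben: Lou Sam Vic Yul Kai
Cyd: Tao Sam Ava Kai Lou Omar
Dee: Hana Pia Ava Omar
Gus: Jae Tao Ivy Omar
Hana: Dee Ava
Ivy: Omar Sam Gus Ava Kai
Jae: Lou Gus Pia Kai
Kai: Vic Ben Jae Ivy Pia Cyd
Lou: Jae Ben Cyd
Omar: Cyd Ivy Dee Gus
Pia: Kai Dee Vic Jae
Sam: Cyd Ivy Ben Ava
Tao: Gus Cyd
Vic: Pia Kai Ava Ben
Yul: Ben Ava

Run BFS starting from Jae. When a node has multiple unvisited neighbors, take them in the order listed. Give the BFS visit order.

Visit Jae; enqueue Lou, Gus, Pia, Kai → queue [Lou, Gus, Pia, Kai]
Visit Lou; enqueue Ben, Cyd → queue [Gus, Pia, Kai, Ben, Cyd]
Visit Gus; enqueue Tao, Ivy, Omar → queue [Pia, Kai, Ben, Cyd, Tao, Ivy, Omar]
Visit Pia; enqueue Dee, Vic → queue [Kai, Ben, Cyd, Tao, Ivy, Omar, Dee, Vic]
Visit Kai → queue [Ben, Cyd, Tao, Ivy, Omar, Dee, Vic]
Visit Ben; enqueue Sam, Yul → queue [Cyd, Tao, Ivy, Omar, Dee, Vic, Sam, Yul]
Visit Cyd; enqueue Ava → queue [Tao, Ivy, Omar, Dee, Vic, Sam, Yul, Ava]
Visit Tao → queue [Ivy, Omar, Dee, Vic, Sam, Yul, Ava]
Visit Ivy → queue [Omar, Dee, Vic, Sam, Yul, Ava]
Visit Omar → queue [Dee, Vic, Sam, Yul, Ava]
Visit Dee; enqueue Hana → queue [Vic, Sam, Yul, Ava, Hana]
Visit Vic → queue [Sam, Yul, Ava, Hana]
Visit Sam → queue [Yul, Ava, Hana]
Visit Yul → queue [Ava, Hana]
Visit Ava → queue [Hana]
Visit Hana → queue []

Jae -> Lou -> Gus -> Pia -> Kai -> Ben -> Cyd -> Tao -> Ivy -> Omar -> Dee -> Vic -> Sam -> Yul -> Ava -> Hana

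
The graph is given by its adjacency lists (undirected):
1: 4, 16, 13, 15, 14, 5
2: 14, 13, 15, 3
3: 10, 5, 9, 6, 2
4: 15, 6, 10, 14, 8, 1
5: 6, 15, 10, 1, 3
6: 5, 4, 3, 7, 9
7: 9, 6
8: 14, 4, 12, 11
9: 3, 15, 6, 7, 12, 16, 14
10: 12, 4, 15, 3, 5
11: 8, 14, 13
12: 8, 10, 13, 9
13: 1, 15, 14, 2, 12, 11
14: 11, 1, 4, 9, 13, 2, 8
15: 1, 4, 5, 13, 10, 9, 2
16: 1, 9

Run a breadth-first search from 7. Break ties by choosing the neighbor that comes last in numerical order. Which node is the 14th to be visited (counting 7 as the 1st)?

2

Visit 7; enqueue 9, 6 → queue [9, 6]
Visit 9; enqueue 16, 15, 14, 12, 3 → queue [6, 16, 15, 14, 12, 3]
Visit 6; enqueue 5, 4 → queue [16, 15, 14, 12, 3, 5, 4]
Visit 16; enqueue 1 → queue [15, 14, 12, 3, 5, 4, 1]
Visit 15; enqueue 13, 10, 2 → queue [14, 12, 3, 5, 4, 1, 13, 10, 2]
Visit 14; enqueue 11, 8 → queue [12, 3, 5, 4, 1, 13, 10, 2, 11, 8]
Visit 12 → queue [3, 5, 4, 1, 13, 10, 2, 11, 8]
Visit 3 → queue [5, 4, 1, 13, 10, 2, 11, 8]
Visit 5 → queue [4, 1, 13, 10, 2, 11, 8]
Visit 4 → queue [1, 13, 10, 2, 11, 8]
Visit 1 → queue [13, 10, 2, 11, 8]
Visit 13 → queue [10, 2, 11, 8]
Visit 10 → queue [2, 11, 8]
Visit 2 → queue [11, 8]
Visit 11 → queue [8]
Visit 8 → queue []

Visit order: 7, 9, 6, 16, 15, 14, 12, 3, 5, 4, 1, 13, 10, 2, 11, 8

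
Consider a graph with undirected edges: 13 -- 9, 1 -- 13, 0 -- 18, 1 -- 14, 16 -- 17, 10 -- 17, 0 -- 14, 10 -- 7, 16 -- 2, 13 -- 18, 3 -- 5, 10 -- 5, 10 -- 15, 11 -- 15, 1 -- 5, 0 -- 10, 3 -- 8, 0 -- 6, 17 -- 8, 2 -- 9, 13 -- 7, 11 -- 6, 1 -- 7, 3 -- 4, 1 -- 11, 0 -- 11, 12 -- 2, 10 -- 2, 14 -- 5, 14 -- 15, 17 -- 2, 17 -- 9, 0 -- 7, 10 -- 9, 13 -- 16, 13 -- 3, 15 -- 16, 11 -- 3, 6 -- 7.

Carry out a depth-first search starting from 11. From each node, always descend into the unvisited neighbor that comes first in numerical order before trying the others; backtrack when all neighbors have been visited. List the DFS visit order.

11, 0, 6, 7, 1, 5, 3, 4, 8, 17, 2, 9, 10, 15, 14, 16, 13, 18, 12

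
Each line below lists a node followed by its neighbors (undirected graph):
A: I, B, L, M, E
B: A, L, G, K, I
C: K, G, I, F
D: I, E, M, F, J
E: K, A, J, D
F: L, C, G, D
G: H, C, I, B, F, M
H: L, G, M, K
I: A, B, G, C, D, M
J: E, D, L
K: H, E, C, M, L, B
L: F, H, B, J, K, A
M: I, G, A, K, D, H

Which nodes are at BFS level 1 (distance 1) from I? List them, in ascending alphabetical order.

A, B, C, D, G, M

Level 0: I
Level 1: A, B, C, D, G, M
Level 2: E, F, H, J, K, L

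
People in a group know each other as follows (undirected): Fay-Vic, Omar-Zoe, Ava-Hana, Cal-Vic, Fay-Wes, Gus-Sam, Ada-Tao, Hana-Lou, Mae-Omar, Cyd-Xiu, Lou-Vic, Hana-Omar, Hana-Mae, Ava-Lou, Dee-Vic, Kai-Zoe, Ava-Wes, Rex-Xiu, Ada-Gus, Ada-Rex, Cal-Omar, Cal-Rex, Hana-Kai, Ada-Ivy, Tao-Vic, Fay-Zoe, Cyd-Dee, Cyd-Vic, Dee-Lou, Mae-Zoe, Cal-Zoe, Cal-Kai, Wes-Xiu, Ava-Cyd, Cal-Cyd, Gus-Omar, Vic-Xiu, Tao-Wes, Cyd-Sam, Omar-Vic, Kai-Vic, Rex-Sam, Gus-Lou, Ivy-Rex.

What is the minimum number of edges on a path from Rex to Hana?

3

Level 0: Rex
Level 1: Ada, Cal, Ivy, Sam, Xiu
Level 2: Cyd, Gus, Kai, Omar, Tao, Vic, Wes, Zoe
Level 3: Ava, Dee, Fay, Hana, Lou, Mae
Hana first appears at level 3.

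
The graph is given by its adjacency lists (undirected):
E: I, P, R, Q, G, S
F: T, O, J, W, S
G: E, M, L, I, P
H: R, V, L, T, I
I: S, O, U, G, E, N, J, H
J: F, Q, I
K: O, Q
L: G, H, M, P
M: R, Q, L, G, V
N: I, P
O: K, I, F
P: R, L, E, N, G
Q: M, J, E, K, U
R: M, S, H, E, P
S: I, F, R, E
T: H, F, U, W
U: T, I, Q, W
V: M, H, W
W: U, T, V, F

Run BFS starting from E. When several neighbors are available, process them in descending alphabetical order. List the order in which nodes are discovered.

E, S, R, Q, P, I, G, F, M, H, U, K, J, N, L, O, W, T, V

Visit E; enqueue S, R, Q, P, I, G → queue [S, R, Q, P, I, G]
Visit S; enqueue F → queue [R, Q, P, I, G, F]
Visit R; enqueue M, H → queue [Q, P, I, G, F, M, H]
Visit Q; enqueue U, K, J → queue [P, I, G, F, M, H, U, K, J]
Visit P; enqueue N, L → queue [I, G, F, M, H, U, K, J, N, L]
Visit I; enqueue O → queue [G, F, M, H, U, K, J, N, L, O]
Visit G → queue [F, M, H, U, K, J, N, L, O]
Visit F; enqueue W, T → queue [M, H, U, K, J, N, L, O, W, T]
Visit M; enqueue V → queue [H, U, K, J, N, L, O, W, T, V]
Visit H → queue [U, K, J, N, L, O, W, T, V]
Visit U → queue [K, J, N, L, O, W, T, V]
Visit K → queue [J, N, L, O, W, T, V]
Visit J → queue [N, L, O, W, T, V]
Visit N → queue [L, O, W, T, V]
Visit L → queue [O, W, T, V]
Visit O → queue [W, T, V]
Visit W → queue [T, V]
Visit T → queue [V]
Visit V → queue []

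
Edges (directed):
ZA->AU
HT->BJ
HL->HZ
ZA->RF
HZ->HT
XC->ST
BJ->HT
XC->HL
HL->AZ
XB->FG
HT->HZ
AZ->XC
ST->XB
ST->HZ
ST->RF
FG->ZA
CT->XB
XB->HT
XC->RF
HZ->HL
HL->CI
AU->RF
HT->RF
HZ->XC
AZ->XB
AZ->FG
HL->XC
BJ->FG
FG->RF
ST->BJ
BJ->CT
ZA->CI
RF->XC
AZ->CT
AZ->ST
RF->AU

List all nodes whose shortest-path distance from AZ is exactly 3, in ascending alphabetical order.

Level 0: AZ
Level 1: CT, FG, ST, XB, XC
Level 2: BJ, HL, HT, HZ, RF, ZA
Level 3: AU, CI

AU, CI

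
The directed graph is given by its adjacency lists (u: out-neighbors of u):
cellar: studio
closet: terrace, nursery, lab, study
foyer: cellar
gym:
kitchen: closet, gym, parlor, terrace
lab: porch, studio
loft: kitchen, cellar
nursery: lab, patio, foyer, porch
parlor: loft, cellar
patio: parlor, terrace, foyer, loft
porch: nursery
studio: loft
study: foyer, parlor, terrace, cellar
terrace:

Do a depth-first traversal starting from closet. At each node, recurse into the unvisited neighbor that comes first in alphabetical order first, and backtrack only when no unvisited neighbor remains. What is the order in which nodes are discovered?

closet -> lab -> porch -> nursery -> foyer -> cellar -> studio -> loft -> kitchen -> gym -> parlor -> terrace -> patio -> study

Visit closet
closet → lab
lab → porch
porch → nursery
nursery → foyer
foyer → cellar
cellar → studio
studio → loft
loft → kitchen
kitchen → gym
kitchen → parlor
kitchen → terrace
nursery → patio
closet → study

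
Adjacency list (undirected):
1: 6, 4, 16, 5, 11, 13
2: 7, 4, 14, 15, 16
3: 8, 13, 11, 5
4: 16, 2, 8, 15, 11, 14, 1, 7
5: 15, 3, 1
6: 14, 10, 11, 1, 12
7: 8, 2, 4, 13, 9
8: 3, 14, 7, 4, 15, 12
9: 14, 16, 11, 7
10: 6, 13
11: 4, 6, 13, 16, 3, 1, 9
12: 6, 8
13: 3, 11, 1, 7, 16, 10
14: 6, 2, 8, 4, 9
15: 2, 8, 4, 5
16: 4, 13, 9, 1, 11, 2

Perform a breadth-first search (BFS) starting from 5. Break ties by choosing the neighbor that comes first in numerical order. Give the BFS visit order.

5, 1, 3, 15, 4, 6, 11, 13, 16, 8, 2, 7, 14, 10, 12, 9

Visit 5; enqueue 1, 3, 15 → queue [1, 3, 15]
Visit 1; enqueue 4, 6, 11, 13, 16 → queue [3, 15, 4, 6, 11, 13, 16]
Visit 3; enqueue 8 → queue [15, 4, 6, 11, 13, 16, 8]
Visit 15; enqueue 2 → queue [4, 6, 11, 13, 16, 8, 2]
Visit 4; enqueue 7, 14 → queue [6, 11, 13, 16, 8, 2, 7, 14]
Visit 6; enqueue 10, 12 → queue [11, 13, 16, 8, 2, 7, 14, 10, 12]
Visit 11; enqueue 9 → queue [13, 16, 8, 2, 7, 14, 10, 12, 9]
Visit 13 → queue [16, 8, 2, 7, 14, 10, 12, 9]
Visit 16 → queue [8, 2, 7, 14, 10, 12, 9]
Visit 8 → queue [2, 7, 14, 10, 12, 9]
Visit 2 → queue [7, 14, 10, 12, 9]
Visit 7 → queue [14, 10, 12, 9]
Visit 14 → queue [10, 12, 9]
Visit 10 → queue [12, 9]
Visit 12 → queue [9]
Visit 9 → queue []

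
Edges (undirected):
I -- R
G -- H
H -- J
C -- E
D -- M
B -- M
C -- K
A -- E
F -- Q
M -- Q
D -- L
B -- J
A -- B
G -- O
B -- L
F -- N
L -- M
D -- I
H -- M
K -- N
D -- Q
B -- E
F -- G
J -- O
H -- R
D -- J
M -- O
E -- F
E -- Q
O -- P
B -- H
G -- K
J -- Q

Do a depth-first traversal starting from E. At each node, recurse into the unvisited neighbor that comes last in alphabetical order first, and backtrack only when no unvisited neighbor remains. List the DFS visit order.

E → Q → M → O → P → J → H → R → I → D → L → B → A → G → K → N → F → C

Visit E
E → Q
Q → M
M → O
O → P
O → J
J → H
H → R
R → I
I → D
D → L
L → B
B → A
H → G
G → K
K → N
N → F
K → C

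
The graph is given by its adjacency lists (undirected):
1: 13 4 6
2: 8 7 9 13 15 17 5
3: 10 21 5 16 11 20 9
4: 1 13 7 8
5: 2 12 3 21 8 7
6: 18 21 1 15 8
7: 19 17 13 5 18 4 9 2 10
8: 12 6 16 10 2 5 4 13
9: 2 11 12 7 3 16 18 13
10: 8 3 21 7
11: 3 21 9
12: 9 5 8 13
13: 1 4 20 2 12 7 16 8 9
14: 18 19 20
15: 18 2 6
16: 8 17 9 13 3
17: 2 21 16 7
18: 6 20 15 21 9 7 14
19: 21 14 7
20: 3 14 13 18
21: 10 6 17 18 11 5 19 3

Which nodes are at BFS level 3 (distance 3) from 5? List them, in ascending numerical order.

Level 0: 5
Level 1: 2, 3, 7, 8, 12, 21
Level 2: 4, 6, 9, 10, 11, 13, 15, 16, 17, 18, 19, 20
Level 3: 1, 14

1, 14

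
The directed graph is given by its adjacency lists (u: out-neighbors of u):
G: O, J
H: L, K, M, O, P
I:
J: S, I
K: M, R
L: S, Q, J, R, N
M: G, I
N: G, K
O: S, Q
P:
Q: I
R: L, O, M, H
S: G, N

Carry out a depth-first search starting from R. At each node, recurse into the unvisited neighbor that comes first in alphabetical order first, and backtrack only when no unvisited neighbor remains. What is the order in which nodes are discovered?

Visit R
R → H
H → K
K → M
M → G
G → J
J → I
J → S
S → N
G → O
O → Q
H → L
H → P

R, H, K, M, G, J, I, S, N, O, Q, L, P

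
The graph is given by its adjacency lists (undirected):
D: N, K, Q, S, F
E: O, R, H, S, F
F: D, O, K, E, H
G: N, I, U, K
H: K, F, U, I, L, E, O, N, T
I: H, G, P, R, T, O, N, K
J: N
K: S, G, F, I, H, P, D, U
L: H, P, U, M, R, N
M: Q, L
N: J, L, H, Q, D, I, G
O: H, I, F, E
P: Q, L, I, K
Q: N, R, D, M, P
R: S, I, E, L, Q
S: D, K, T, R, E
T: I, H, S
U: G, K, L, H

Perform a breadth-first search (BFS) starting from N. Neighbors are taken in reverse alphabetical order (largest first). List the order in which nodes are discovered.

Visit N; enqueue Q, L, J, I, H, G, D → queue [Q, L, J, I, H, G, D]
Visit Q; enqueue R, P, M → queue [L, J, I, H, G, D, R, P, M]
Visit L; enqueue U → queue [J, I, H, G, D, R, P, M, U]
Visit J → queue [I, H, G, D, R, P, M, U]
Visit I; enqueue T, O, K → queue [H, G, D, R, P, M, U, T, O, K]
Visit H; enqueue F, E → queue [G, D, R, P, M, U, T, O, K, F, E]
Visit G → queue [D, R, P, M, U, T, O, K, F, E]
Visit D; enqueue S → queue [R, P, M, U, T, O, K, F, E, S]
Visit R → queue [P, M, U, T, O, K, F, E, S]
Visit P → queue [M, U, T, O, K, F, E, S]
Visit M → queue [U, T, O, K, F, E, S]
Visit U → queue [T, O, K, F, E, S]
Visit T → queue [O, K, F, E, S]
Visit O → queue [K, F, E, S]
Visit K → queue [F, E, S]
Visit F → queue [E, S]
Visit E → queue [S]
Visit S → queue []

N, Q, L, J, I, H, G, D, R, P, M, U, T, O, K, F, E, S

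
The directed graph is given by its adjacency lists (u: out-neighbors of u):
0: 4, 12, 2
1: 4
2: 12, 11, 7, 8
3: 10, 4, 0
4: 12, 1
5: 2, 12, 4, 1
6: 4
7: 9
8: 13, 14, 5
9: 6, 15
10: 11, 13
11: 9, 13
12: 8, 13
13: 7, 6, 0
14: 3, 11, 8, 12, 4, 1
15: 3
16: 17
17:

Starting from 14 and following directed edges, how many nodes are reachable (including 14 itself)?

16

BFS from 14 visits: 14, 1, 3, 4, 8, 11, 12, 0, 10, 5, 13, 9, 2, 6, 7, 15
Reachable nodes: 16 of 18 total.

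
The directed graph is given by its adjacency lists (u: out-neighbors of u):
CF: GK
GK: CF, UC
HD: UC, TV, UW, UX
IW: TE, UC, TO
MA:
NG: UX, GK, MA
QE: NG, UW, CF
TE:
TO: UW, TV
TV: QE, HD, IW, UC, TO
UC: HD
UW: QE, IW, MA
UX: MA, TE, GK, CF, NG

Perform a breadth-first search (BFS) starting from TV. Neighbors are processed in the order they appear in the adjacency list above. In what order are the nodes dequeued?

Visit TV; enqueue QE, HD, IW, UC, TO → queue [QE, HD, IW, UC, TO]
Visit QE; enqueue NG, UW, CF → queue [HD, IW, UC, TO, NG, UW, CF]
Visit HD; enqueue UX → queue [IW, UC, TO, NG, UW, CF, UX]
Visit IW; enqueue TE → queue [UC, TO, NG, UW, CF, UX, TE]
Visit UC → queue [TO, NG, UW, CF, UX, TE]
Visit TO → queue [NG, UW, CF, UX, TE]
Visit NG; enqueue GK, MA → queue [UW, CF, UX, TE, GK, MA]
Visit UW → queue [CF, UX, TE, GK, MA]
Visit CF → queue [UX, TE, GK, MA]
Visit UX → queue [TE, GK, MA]
Visit TE → queue [GK, MA]
Visit GK → queue [MA]
Visit MA → queue []

TV → QE → HD → IW → UC → TO → NG → UW → CF → UX → TE → GK → MA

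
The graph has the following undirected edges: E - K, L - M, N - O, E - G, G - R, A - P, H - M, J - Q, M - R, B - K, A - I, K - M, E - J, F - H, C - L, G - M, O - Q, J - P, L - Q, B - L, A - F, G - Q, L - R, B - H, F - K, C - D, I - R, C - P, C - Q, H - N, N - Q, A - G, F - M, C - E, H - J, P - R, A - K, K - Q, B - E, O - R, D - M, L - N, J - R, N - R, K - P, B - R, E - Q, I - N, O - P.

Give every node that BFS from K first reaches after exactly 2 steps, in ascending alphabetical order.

Level 0: K
Level 1: A, B, E, F, M, P, Q
Level 2: C, D, G, H, I, J, L, N, O, R

C, D, G, H, I, J, L, N, O, R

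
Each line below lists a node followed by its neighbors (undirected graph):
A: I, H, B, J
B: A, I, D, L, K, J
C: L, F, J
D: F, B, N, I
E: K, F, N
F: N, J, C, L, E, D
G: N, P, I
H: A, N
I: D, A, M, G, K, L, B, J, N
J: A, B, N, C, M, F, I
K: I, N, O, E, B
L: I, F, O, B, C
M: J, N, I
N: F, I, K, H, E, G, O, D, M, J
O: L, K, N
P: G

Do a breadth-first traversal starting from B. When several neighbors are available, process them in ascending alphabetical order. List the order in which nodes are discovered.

Visit B; enqueue A, D, I, J, K, L → queue [A, D, I, J, K, L]
Visit A; enqueue H → queue [D, I, J, K, L, H]
Visit D; enqueue F, N → queue [I, J, K, L, H, F, N]
Visit I; enqueue G, M → queue [J, K, L, H, F, N, G, M]
Visit J; enqueue C → queue [K, L, H, F, N, G, M, C]
Visit K; enqueue E, O → queue [L, H, F, N, G, M, C, E, O]
Visit L → queue [H, F, N, G, M, C, E, O]
Visit H → queue [F, N, G, M, C, E, O]
Visit F → queue [N, G, M, C, E, O]
Visit N → queue [G, M, C, E, O]
Visit G; enqueue P → queue [M, C, E, O, P]
Visit M → queue [C, E, O, P]
Visit C → queue [E, O, P]
Visit E → queue [O, P]
Visit O → queue [P]
Visit P → queue []

B, A, D, I, J, K, L, H, F, N, G, M, C, E, O, P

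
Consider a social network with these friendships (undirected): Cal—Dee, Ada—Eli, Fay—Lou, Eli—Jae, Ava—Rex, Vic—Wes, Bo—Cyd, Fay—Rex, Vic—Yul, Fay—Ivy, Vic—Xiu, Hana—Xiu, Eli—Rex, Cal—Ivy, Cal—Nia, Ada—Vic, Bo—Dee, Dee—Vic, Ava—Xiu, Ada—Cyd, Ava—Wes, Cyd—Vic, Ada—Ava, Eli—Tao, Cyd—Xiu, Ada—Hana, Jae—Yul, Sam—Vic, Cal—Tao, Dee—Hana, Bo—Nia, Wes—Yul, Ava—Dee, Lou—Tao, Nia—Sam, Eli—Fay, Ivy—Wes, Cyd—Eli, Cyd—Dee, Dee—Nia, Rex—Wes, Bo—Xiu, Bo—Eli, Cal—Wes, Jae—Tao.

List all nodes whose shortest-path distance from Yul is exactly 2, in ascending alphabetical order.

Level 0: Yul
Level 1: Jae, Vic, Wes
Level 2: Ada, Ava, Cal, Cyd, Dee, Eli, Ivy, Rex, Sam, Tao, Xiu
Level 3: Bo, Fay, Hana, Lou, Nia

Ada, Ava, Cal, Cyd, Dee, Eli, Ivy, Rex, Sam, Tao, Xiu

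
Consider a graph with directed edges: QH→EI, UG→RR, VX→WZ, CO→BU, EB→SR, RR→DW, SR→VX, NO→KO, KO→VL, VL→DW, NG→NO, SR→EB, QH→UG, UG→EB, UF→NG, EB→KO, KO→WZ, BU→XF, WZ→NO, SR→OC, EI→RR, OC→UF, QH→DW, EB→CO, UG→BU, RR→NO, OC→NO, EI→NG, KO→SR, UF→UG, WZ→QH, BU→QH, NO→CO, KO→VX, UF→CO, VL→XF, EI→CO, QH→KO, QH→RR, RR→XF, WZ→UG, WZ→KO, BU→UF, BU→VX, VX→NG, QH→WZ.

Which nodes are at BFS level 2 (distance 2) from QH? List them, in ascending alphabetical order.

BU, CO, EB, NG, NO, SR, VL, VX, XF

Level 0: QH
Level 1: DW, EI, KO, RR, UG, WZ
Level 2: BU, CO, EB, NG, NO, SR, VL, VX, XF
Level 3: OC, UF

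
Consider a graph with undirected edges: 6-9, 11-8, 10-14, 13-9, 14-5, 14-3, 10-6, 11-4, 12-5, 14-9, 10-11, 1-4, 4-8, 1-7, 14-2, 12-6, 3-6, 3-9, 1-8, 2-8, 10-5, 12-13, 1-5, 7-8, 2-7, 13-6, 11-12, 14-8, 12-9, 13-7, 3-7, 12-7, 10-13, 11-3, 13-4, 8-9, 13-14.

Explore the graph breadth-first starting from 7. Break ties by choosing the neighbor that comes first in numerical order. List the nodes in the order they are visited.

7 -> 1 -> 2 -> 3 -> 8 -> 12 -> 13 -> 4 -> 5 -> 14 -> 6 -> 9 -> 11 -> 10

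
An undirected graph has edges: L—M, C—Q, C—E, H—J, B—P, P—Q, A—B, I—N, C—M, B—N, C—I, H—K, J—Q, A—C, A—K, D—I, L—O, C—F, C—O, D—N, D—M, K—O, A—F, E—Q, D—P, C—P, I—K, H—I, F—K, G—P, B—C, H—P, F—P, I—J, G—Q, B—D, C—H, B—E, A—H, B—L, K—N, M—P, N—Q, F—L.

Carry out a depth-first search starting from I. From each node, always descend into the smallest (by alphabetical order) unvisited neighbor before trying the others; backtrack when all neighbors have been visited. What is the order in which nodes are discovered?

Visit I
I → C
C → A
A → B
B → D
D → M
M → L
L → F
F → K
K → H
H → J
J → Q
Q → E
Q → G
G → P
Q → N
K → O

I, C, A, B, D, M, L, F, K, H, J, Q, E, G, P, N, O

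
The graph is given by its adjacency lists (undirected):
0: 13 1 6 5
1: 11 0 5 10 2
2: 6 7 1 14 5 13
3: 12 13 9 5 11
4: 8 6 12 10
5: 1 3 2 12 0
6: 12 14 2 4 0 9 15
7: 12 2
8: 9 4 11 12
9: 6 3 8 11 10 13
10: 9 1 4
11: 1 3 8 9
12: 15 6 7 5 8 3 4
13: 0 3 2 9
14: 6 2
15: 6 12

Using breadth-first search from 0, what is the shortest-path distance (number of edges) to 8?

3

Level 0: 0
Level 1: 1, 5, 6, 13
Level 2: 2, 3, 4, 9, 10, 11, 12, 14, 15
Level 3: 7, 8
8 first appears at level 3.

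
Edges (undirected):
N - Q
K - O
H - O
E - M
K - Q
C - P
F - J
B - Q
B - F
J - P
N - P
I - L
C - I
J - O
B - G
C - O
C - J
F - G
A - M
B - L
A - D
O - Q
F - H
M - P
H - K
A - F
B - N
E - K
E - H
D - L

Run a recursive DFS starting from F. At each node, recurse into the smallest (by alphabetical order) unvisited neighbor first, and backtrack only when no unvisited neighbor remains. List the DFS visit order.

Visit F
F → A
A → D
D → L
L → B
B → G
B → N
N → P
P → C
C → I
C → J
J → O
O → H
H → E
E → K
K → Q
E → M

F -> A -> D -> L -> B -> G -> N -> P -> C -> I -> J -> O -> H -> E -> K -> Q -> M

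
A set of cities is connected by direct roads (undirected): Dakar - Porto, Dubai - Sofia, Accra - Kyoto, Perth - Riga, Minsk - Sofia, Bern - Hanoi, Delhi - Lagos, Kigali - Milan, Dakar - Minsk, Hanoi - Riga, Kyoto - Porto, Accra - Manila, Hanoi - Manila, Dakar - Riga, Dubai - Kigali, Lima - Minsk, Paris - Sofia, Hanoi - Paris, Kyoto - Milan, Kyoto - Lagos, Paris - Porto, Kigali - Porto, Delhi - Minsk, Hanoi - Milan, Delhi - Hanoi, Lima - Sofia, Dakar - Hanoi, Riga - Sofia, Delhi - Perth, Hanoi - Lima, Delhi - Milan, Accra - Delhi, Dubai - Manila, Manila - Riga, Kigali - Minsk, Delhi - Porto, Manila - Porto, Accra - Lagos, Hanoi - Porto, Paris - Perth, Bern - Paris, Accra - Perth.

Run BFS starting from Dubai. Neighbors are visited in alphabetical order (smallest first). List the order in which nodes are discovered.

Visit Dubai; enqueue Kigali, Manila, Sofia → queue [Kigali, Manila, Sofia]
Visit Kigali; enqueue Milan, Minsk, Porto → queue [Manila, Sofia, Milan, Minsk, Porto]
Visit Manila; enqueue Accra, Hanoi, Riga → queue [Sofia, Milan, Minsk, Porto, Accra, Hanoi, Riga]
Visit Sofia; enqueue Lima, Paris → queue [Milan, Minsk, Porto, Accra, Hanoi, Riga, Lima, Paris]
Visit Milan; enqueue Delhi, Kyoto → queue [Minsk, Porto, Accra, Hanoi, Riga, Lima, Paris, Delhi, Kyoto]
Visit Minsk; enqueue Dakar → queue [Porto, Accra, Hanoi, Riga, Lima, Paris, Delhi, Kyoto, Dakar]
Visit Porto → queue [Accra, Hanoi, Riga, Lima, Paris, Delhi, Kyoto, Dakar]
Visit Accra; enqueue Lagos, Perth → queue [Hanoi, Riga, Lima, Paris, Delhi, Kyoto, Dakar, Lagos, Perth]
Visit Hanoi; enqueue Bern → queue [Riga, Lima, Paris, Delhi, Kyoto, Dakar, Lagos, Perth, Bern]
Visit Riga → queue [Lima, Paris, Delhi, Kyoto, Dakar, Lagos, Perth, Bern]
Visit Lima → queue [Paris, Delhi, Kyoto, Dakar, Lagos, Perth, Bern]
Visit Paris → queue [Delhi, Kyoto, Dakar, Lagos, Perth, Bern]
Visit Delhi → queue [Kyoto, Dakar, Lagos, Perth, Bern]
Visit Kyoto → queue [Dakar, Lagos, Perth, Bern]
Visit Dakar → queue [Lagos, Perth, Bern]
Visit Lagos → queue [Perth, Bern]
Visit Perth → queue [Bern]
Visit Bern → queue []

Dubai, Kigali, Manila, Sofia, Milan, Minsk, Porto, Accra, Hanoi, Riga, Lima, Paris, Delhi, Kyoto, Dakar, Lagos, Perth, Bern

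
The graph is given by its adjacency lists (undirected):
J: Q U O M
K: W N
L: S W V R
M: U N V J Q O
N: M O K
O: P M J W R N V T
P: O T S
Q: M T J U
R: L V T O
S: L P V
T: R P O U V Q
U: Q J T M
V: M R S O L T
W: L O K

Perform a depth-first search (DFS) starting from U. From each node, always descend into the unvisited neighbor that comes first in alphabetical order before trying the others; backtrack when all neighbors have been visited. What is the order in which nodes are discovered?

U -> J -> M -> N -> K -> W -> L -> R -> O -> P -> S -> V -> T -> Q

Visit U
U → J
J → M
M → N
N → K
K → W
W → L
L → R
R → O
O → P
P → S
S → V
V → T
T → Q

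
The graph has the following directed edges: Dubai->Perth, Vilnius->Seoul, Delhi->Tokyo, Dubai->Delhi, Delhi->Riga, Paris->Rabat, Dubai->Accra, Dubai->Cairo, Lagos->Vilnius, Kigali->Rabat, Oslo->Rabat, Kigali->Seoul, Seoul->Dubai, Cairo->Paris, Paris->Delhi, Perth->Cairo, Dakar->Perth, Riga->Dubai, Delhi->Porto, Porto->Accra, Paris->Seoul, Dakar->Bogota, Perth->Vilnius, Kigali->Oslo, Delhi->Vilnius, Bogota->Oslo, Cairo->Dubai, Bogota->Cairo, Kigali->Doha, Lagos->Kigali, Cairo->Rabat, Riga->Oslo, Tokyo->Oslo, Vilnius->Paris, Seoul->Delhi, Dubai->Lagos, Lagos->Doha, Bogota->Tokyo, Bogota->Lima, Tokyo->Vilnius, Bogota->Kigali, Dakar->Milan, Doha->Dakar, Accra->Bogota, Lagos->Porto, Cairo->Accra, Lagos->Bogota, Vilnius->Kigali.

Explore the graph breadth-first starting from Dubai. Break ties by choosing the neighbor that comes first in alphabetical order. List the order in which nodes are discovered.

Dubai, Accra, Cairo, Delhi, Lagos, Perth, Bogota, Paris, Rabat, Porto, Riga, Tokyo, Vilnius, Doha, Kigali, Lima, Oslo, Seoul, Dakar, Milan

Visit Dubai; enqueue Accra, Cairo, Delhi, Lagos, Perth → queue [Accra, Cairo, Delhi, Lagos, Perth]
Visit Accra; enqueue Bogota → queue [Cairo, Delhi, Lagos, Perth, Bogota]
Visit Cairo; enqueue Paris, Rabat → queue [Delhi, Lagos, Perth, Bogota, Paris, Rabat]
Visit Delhi; enqueue Porto, Riga, Tokyo, Vilnius → queue [Lagos, Perth, Bogota, Paris, Rabat, Porto, Riga, Tokyo, Vilnius]
Visit Lagos; enqueue Doha, Kigali → queue [Perth, Bogota, Paris, Rabat, Porto, Riga, Tokyo, Vilnius, Doha, Kigali]
Visit Perth → queue [Bogota, Paris, Rabat, Porto, Riga, Tokyo, Vilnius, Doha, Kigali]
Visit Bogota; enqueue Lima, Oslo → queue [Paris, Rabat, Porto, Riga, Tokyo, Vilnius, Doha, Kigali, Lima, Oslo]
Visit Paris; enqueue Seoul → queue [Rabat, Porto, Riga, Tokyo, Vilnius, Doha, Kigali, Lima, Oslo, Seoul]
Visit Rabat → queue [Porto, Riga, Tokyo, Vilnius, Doha, Kigali, Lima, Oslo, Seoul]
Visit Porto → queue [Riga, Tokyo, Vilnius, Doha, Kigali, Lima, Oslo, Seoul]
Visit Riga → queue [Tokyo, Vilnius, Doha, Kigali, Lima, Oslo, Seoul]
Visit Tokyo → queue [Vilnius, Doha, Kigali, Lima, Oslo, Seoul]
Visit Vilnius → queue [Doha, Kigali, Lima, Oslo, Seoul]
Visit Doha; enqueue Dakar → queue [Kigali, Lima, Oslo, Seoul, Dakar]
Visit Kigali → queue [Lima, Oslo, Seoul, Dakar]
Visit Lima → queue [Oslo, Seoul, Dakar]
Visit Oslo → queue [Seoul, Dakar]
Visit Seoul → queue [Dakar]
Visit Dakar; enqueue Milan → queue [Milan]
Visit Milan → queue []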